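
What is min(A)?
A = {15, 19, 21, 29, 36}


Set A = {15, 19, 21, 29, 36}
Elements in ascending order: 15, 19, 21, 29, 36
The smallest element is 15.

15


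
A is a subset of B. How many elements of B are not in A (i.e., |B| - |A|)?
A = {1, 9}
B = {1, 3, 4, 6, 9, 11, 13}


Set A = {1, 9}, |A| = 2
Set B = {1, 3, 4, 6, 9, 11, 13}, |B| = 7
Since A ⊆ B: B \ A = {3, 4, 6, 11, 13}
|B| - |A| = 7 - 2 = 5

5


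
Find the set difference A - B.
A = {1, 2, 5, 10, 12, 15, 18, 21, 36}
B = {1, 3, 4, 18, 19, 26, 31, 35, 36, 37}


Set A = {1, 2, 5, 10, 12, 15, 18, 21, 36}
Set B = {1, 3, 4, 18, 19, 26, 31, 35, 36, 37}
A \ B includes elements in A that are not in B.
Check each element of A:
1 (in B, remove), 2 (not in B, keep), 5 (not in B, keep), 10 (not in B, keep), 12 (not in B, keep), 15 (not in B, keep), 18 (in B, remove), 21 (not in B, keep), 36 (in B, remove)
A \ B = {2, 5, 10, 12, 15, 21}

{2, 5, 10, 12, 15, 21}


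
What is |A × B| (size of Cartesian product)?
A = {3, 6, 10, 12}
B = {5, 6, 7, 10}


Set A = {3, 6, 10, 12} has 4 elements.
Set B = {5, 6, 7, 10} has 4 elements.
|A × B| = |A| × |B| = 4 × 4 = 16

16


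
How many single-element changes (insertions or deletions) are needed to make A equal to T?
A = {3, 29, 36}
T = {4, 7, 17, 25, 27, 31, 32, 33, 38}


Set A = {3, 29, 36}
Set T = {4, 7, 17, 25, 27, 31, 32, 33, 38}
Elements to remove from A (in A, not in T): {3, 29, 36} → 3 removals
Elements to add to A (in T, not in A): {4, 7, 17, 25, 27, 31, 32, 33, 38} → 9 additions
Total edits = 3 + 9 = 12

12


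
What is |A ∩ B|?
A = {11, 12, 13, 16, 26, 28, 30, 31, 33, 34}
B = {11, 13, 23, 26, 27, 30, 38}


Set A = {11, 12, 13, 16, 26, 28, 30, 31, 33, 34}
Set B = {11, 13, 23, 26, 27, 30, 38}
A ∩ B = {11, 13, 26, 30}
|A ∩ B| = 4

4


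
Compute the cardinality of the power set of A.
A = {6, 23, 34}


Set A = {6, 23, 34}
|A| = 3
The power set P(A) contains all subsets of A.
|P(A)| = 2^|A| = 2^3 = 8

8


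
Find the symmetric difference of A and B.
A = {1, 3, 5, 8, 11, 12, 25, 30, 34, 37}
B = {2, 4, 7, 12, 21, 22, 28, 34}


Set A = {1, 3, 5, 8, 11, 12, 25, 30, 34, 37}
Set B = {2, 4, 7, 12, 21, 22, 28, 34}
A △ B = (A \ B) ∪ (B \ A)
Elements in A but not B: {1, 3, 5, 8, 11, 25, 30, 37}
Elements in B but not A: {2, 4, 7, 21, 22, 28}
A △ B = {1, 2, 3, 4, 5, 7, 8, 11, 21, 22, 25, 28, 30, 37}

{1, 2, 3, 4, 5, 7, 8, 11, 21, 22, 25, 28, 30, 37}


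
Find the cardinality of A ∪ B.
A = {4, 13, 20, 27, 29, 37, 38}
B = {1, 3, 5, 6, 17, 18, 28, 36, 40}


Set A = {4, 13, 20, 27, 29, 37, 38}, |A| = 7
Set B = {1, 3, 5, 6, 17, 18, 28, 36, 40}, |B| = 9
A ∩ B = {}, |A ∩ B| = 0
|A ∪ B| = |A| + |B| - |A ∩ B| = 7 + 9 - 0 = 16

16


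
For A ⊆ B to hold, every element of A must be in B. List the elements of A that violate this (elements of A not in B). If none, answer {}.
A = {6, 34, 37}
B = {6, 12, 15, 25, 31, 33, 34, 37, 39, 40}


Set A = {6, 34, 37}
Set B = {6, 12, 15, 25, 31, 33, 34, 37, 39, 40}
Check each element of A against B:
6 ∈ B, 34 ∈ B, 37 ∈ B
Elements of A not in B: {}

{}


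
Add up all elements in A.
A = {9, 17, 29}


Set A = {9, 17, 29}
Sum = 9 + 17 + 29 = 55

55


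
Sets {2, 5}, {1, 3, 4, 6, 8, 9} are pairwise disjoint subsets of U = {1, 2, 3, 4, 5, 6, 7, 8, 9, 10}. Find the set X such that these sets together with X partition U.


U = {1, 2, 3, 4, 5, 6, 7, 8, 9, 10}
Shown blocks: {2, 5}, {1, 3, 4, 6, 8, 9}
A partition's blocks are pairwise disjoint and cover U, so the missing block = U \ (union of shown blocks).
Union of shown blocks: {1, 2, 3, 4, 5, 6, 8, 9}
Missing block = U \ (union) = {7, 10}

{7, 10}


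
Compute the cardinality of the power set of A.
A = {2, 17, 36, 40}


Set A = {2, 17, 36, 40}
|A| = 4
The power set P(A) contains all subsets of A.
|P(A)| = 2^|A| = 2^4 = 16

16


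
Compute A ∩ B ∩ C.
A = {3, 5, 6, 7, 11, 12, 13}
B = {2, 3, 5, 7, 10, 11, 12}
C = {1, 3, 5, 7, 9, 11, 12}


Set A = {3, 5, 6, 7, 11, 12, 13}
Set B = {2, 3, 5, 7, 10, 11, 12}
Set C = {1, 3, 5, 7, 9, 11, 12}
First, A ∩ B = {3, 5, 7, 11, 12}
Then, (A ∩ B) ∩ C = {3, 5, 7, 11, 12}

{3, 5, 7, 11, 12}


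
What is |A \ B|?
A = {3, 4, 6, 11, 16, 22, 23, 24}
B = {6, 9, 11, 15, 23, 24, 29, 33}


Set A = {3, 4, 6, 11, 16, 22, 23, 24}
Set B = {6, 9, 11, 15, 23, 24, 29, 33}
A \ B = {3, 4, 16, 22}
|A \ B| = 4

4


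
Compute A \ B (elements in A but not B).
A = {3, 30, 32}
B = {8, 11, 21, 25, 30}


Set A = {3, 30, 32}
Set B = {8, 11, 21, 25, 30}
A \ B includes elements in A that are not in B.
Check each element of A:
3 (not in B, keep), 30 (in B, remove), 32 (not in B, keep)
A \ B = {3, 32}

{3, 32}


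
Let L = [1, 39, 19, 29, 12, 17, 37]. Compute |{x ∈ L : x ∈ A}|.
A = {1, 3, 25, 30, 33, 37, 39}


Set A = {1, 3, 25, 30, 33, 37, 39}
Candidates: [1, 39, 19, 29, 12, 17, 37]
Check each candidate:
1 ∈ A, 39 ∈ A, 19 ∉ A, 29 ∉ A, 12 ∉ A, 17 ∉ A, 37 ∈ A
Count of candidates in A: 3

3


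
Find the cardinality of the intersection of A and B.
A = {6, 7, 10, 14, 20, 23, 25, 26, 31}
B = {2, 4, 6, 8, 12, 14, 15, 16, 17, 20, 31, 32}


Set A = {6, 7, 10, 14, 20, 23, 25, 26, 31}
Set B = {2, 4, 6, 8, 12, 14, 15, 16, 17, 20, 31, 32}
A ∩ B = {6, 14, 20, 31}
|A ∩ B| = 4

4


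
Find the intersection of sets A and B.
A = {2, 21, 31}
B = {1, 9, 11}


Set A = {2, 21, 31}
Set B = {1, 9, 11}
A ∩ B includes only elements in both sets.
Check each element of A against B:
2 ✗, 21 ✗, 31 ✗
A ∩ B = {}

{}


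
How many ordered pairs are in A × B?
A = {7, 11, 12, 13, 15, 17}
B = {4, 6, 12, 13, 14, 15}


Set A = {7, 11, 12, 13, 15, 17} has 6 elements.
Set B = {4, 6, 12, 13, 14, 15} has 6 elements.
|A × B| = |A| × |B| = 6 × 6 = 36

36


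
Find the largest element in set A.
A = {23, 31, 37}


Set A = {23, 31, 37}
Elements in ascending order: 23, 31, 37
The largest element is 37.

37


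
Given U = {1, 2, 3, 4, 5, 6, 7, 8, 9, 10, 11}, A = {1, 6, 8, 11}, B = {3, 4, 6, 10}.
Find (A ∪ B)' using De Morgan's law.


U = {1, 2, 3, 4, 5, 6, 7, 8, 9, 10, 11}
A = {1, 6, 8, 11}, B = {3, 4, 6, 10}
A ∪ B = {1, 3, 4, 6, 8, 10, 11}
(A ∪ B)' = U \ (A ∪ B) = {2, 5, 7, 9}
Verification via A' ∩ B': A' = {2, 3, 4, 5, 7, 9, 10}, B' = {1, 2, 5, 7, 8, 9, 11}
A' ∩ B' = {2, 5, 7, 9} ✓

{2, 5, 7, 9}


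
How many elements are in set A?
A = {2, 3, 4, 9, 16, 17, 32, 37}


Set A = {2, 3, 4, 9, 16, 17, 32, 37}
Listing elements: 2, 3, 4, 9, 16, 17, 32, 37
Counting: 8 elements
|A| = 8

8


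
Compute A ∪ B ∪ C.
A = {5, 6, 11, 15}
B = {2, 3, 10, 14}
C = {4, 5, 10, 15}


Set A = {5, 6, 11, 15}
Set B = {2, 3, 10, 14}
Set C = {4, 5, 10, 15}
First, A ∪ B = {2, 3, 5, 6, 10, 11, 14, 15}
Then, (A ∪ B) ∪ C = {2, 3, 4, 5, 6, 10, 11, 14, 15}

{2, 3, 4, 5, 6, 10, 11, 14, 15}


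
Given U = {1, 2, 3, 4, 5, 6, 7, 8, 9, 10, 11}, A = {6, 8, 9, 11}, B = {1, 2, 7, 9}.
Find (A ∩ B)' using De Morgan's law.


U = {1, 2, 3, 4, 5, 6, 7, 8, 9, 10, 11}
A = {6, 8, 9, 11}, B = {1, 2, 7, 9}
A ∩ B = {9}
(A ∩ B)' = U \ (A ∩ B) = {1, 2, 3, 4, 5, 6, 7, 8, 10, 11}
Verification via A' ∪ B': A' = {1, 2, 3, 4, 5, 7, 10}, B' = {3, 4, 5, 6, 8, 10, 11}
A' ∪ B' = {1, 2, 3, 4, 5, 6, 7, 8, 10, 11} ✓

{1, 2, 3, 4, 5, 6, 7, 8, 10, 11}


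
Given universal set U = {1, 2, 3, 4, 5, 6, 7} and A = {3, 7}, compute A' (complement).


Universal set U = {1, 2, 3, 4, 5, 6, 7}
Set A = {3, 7}
A' = U \ A = elements in U but not in A
Checking each element of U:
1 (not in A, include), 2 (not in A, include), 3 (in A, exclude), 4 (not in A, include), 5 (not in A, include), 6 (not in A, include), 7 (in A, exclude)
A' = {1, 2, 4, 5, 6}

{1, 2, 4, 5, 6}


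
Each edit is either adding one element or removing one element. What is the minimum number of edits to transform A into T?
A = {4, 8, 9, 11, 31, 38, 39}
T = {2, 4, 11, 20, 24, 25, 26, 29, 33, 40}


Set A = {4, 8, 9, 11, 31, 38, 39}
Set T = {2, 4, 11, 20, 24, 25, 26, 29, 33, 40}
Elements to remove from A (in A, not in T): {8, 9, 31, 38, 39} → 5 removals
Elements to add to A (in T, not in A): {2, 20, 24, 25, 26, 29, 33, 40} → 8 additions
Total edits = 5 + 8 = 13

13


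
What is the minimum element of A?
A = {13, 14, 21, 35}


Set A = {13, 14, 21, 35}
Elements in ascending order: 13, 14, 21, 35
The smallest element is 13.

13


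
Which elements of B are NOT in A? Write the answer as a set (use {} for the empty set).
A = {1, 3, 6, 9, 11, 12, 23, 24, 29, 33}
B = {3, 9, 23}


Set A = {1, 3, 6, 9, 11, 12, 23, 24, 29, 33}
Set B = {3, 9, 23}
Check each element of B against A:
3 ∈ A, 9 ∈ A, 23 ∈ A
Elements of B not in A: {}

{}


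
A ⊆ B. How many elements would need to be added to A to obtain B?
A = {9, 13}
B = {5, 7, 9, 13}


Set A = {9, 13}, |A| = 2
Set B = {5, 7, 9, 13}, |B| = 4
Since A ⊆ B: B \ A = {5, 7}
|B| - |A| = 4 - 2 = 2

2


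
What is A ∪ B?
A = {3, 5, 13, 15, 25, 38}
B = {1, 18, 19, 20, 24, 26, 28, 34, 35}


Set A = {3, 5, 13, 15, 25, 38}
Set B = {1, 18, 19, 20, 24, 26, 28, 34, 35}
A ∪ B includes all elements in either set.
Elements from A: {3, 5, 13, 15, 25, 38}
Elements from B not already included: {1, 18, 19, 20, 24, 26, 28, 34, 35}
A ∪ B = {1, 3, 5, 13, 15, 18, 19, 20, 24, 25, 26, 28, 34, 35, 38}

{1, 3, 5, 13, 15, 18, 19, 20, 24, 25, 26, 28, 34, 35, 38}


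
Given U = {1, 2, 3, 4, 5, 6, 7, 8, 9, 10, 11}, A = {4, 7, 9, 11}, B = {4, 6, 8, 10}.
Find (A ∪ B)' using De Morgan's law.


U = {1, 2, 3, 4, 5, 6, 7, 8, 9, 10, 11}
A = {4, 7, 9, 11}, B = {4, 6, 8, 10}
A ∪ B = {4, 6, 7, 8, 9, 10, 11}
(A ∪ B)' = U \ (A ∪ B) = {1, 2, 3, 5}
Verification via A' ∩ B': A' = {1, 2, 3, 5, 6, 8, 10}, B' = {1, 2, 3, 5, 7, 9, 11}
A' ∩ B' = {1, 2, 3, 5} ✓

{1, 2, 3, 5}


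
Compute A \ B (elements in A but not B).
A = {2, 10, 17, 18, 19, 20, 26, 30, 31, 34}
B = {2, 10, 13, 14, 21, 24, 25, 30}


Set A = {2, 10, 17, 18, 19, 20, 26, 30, 31, 34}
Set B = {2, 10, 13, 14, 21, 24, 25, 30}
A \ B includes elements in A that are not in B.
Check each element of A:
2 (in B, remove), 10 (in B, remove), 17 (not in B, keep), 18 (not in B, keep), 19 (not in B, keep), 20 (not in B, keep), 26 (not in B, keep), 30 (in B, remove), 31 (not in B, keep), 34 (not in B, keep)
A \ B = {17, 18, 19, 20, 26, 31, 34}

{17, 18, 19, 20, 26, 31, 34}


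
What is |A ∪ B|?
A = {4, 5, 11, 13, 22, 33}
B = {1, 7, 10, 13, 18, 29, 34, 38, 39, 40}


Set A = {4, 5, 11, 13, 22, 33}, |A| = 6
Set B = {1, 7, 10, 13, 18, 29, 34, 38, 39, 40}, |B| = 10
A ∩ B = {13}, |A ∩ B| = 1
|A ∪ B| = |A| + |B| - |A ∩ B| = 6 + 10 - 1 = 15

15


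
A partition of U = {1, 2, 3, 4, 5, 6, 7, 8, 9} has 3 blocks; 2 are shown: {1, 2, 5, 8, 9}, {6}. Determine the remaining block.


U = {1, 2, 3, 4, 5, 6, 7, 8, 9}
Shown blocks: {1, 2, 5, 8, 9}, {6}
A partition's blocks are pairwise disjoint and cover U, so the missing block = U \ (union of shown blocks).
Union of shown blocks: {1, 2, 5, 6, 8, 9}
Missing block = U \ (union) = {3, 4, 7}

{3, 4, 7}


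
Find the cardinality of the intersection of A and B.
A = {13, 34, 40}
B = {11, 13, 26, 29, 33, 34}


Set A = {13, 34, 40}
Set B = {11, 13, 26, 29, 33, 34}
A ∩ B = {13, 34}
|A ∩ B| = 2

2


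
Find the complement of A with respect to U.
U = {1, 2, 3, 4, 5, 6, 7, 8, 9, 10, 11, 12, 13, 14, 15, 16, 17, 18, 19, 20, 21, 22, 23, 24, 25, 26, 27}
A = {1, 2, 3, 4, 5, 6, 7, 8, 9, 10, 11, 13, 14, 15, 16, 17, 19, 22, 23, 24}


Universal set U = {1, 2, 3, 4, 5, 6, 7, 8, 9, 10, 11, 12, 13, 14, 15, 16, 17, 18, 19, 20, 21, 22, 23, 24, 25, 26, 27}
Set A = {1, 2, 3, 4, 5, 6, 7, 8, 9, 10, 11, 13, 14, 15, 16, 17, 19, 22, 23, 24}
A' = U \ A = elements in U but not in A
Checking each element of U:
1 (in A, exclude), 2 (in A, exclude), 3 (in A, exclude), 4 (in A, exclude), 5 (in A, exclude), 6 (in A, exclude), 7 (in A, exclude), 8 (in A, exclude), 9 (in A, exclude), 10 (in A, exclude), 11 (in A, exclude), 12 (not in A, include), 13 (in A, exclude), 14 (in A, exclude), 15 (in A, exclude), 16 (in A, exclude), 17 (in A, exclude), 18 (not in A, include), 19 (in A, exclude), 20 (not in A, include), 21 (not in A, include), 22 (in A, exclude), 23 (in A, exclude), 24 (in A, exclude), 25 (not in A, include), 26 (not in A, include), 27 (not in A, include)
A' = {12, 18, 20, 21, 25, 26, 27}

{12, 18, 20, 21, 25, 26, 27}


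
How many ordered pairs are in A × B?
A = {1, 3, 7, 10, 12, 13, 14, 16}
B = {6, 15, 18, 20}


Set A = {1, 3, 7, 10, 12, 13, 14, 16} has 8 elements.
Set B = {6, 15, 18, 20} has 4 elements.
|A × B| = |A| × |B| = 8 × 4 = 32

32


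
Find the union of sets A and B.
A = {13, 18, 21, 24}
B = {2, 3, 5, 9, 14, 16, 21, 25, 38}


Set A = {13, 18, 21, 24}
Set B = {2, 3, 5, 9, 14, 16, 21, 25, 38}
A ∪ B includes all elements in either set.
Elements from A: {13, 18, 21, 24}
Elements from B not already included: {2, 3, 5, 9, 14, 16, 25, 38}
A ∪ B = {2, 3, 5, 9, 13, 14, 16, 18, 21, 24, 25, 38}

{2, 3, 5, 9, 13, 14, 16, 18, 21, 24, 25, 38}


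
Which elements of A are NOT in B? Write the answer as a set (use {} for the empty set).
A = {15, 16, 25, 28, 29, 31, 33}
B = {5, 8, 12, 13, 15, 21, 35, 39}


Set A = {15, 16, 25, 28, 29, 31, 33}
Set B = {5, 8, 12, 13, 15, 21, 35, 39}
Check each element of A against B:
15 ∈ B, 16 ∉ B (include), 25 ∉ B (include), 28 ∉ B (include), 29 ∉ B (include), 31 ∉ B (include), 33 ∉ B (include)
Elements of A not in B: {16, 25, 28, 29, 31, 33}

{16, 25, 28, 29, 31, 33}


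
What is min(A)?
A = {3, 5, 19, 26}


Set A = {3, 5, 19, 26}
Elements in ascending order: 3, 5, 19, 26
The smallest element is 3.

3


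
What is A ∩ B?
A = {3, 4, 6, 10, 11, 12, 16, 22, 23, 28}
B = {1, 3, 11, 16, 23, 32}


Set A = {3, 4, 6, 10, 11, 12, 16, 22, 23, 28}
Set B = {1, 3, 11, 16, 23, 32}
A ∩ B includes only elements in both sets.
Check each element of A against B:
3 ✓, 4 ✗, 6 ✗, 10 ✗, 11 ✓, 12 ✗, 16 ✓, 22 ✗, 23 ✓, 28 ✗
A ∩ B = {3, 11, 16, 23}

{3, 11, 16, 23}


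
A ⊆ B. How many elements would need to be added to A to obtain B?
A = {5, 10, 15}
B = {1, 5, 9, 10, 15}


Set A = {5, 10, 15}, |A| = 3
Set B = {1, 5, 9, 10, 15}, |B| = 5
Since A ⊆ B: B \ A = {1, 9}
|B| - |A| = 5 - 3 = 2

2


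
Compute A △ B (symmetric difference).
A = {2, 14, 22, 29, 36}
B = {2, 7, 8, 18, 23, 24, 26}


Set A = {2, 14, 22, 29, 36}
Set B = {2, 7, 8, 18, 23, 24, 26}
A △ B = (A \ B) ∪ (B \ A)
Elements in A but not B: {14, 22, 29, 36}
Elements in B but not A: {7, 8, 18, 23, 24, 26}
A △ B = {7, 8, 14, 18, 22, 23, 24, 26, 29, 36}

{7, 8, 14, 18, 22, 23, 24, 26, 29, 36}


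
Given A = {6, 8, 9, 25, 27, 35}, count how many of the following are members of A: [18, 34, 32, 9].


Set A = {6, 8, 9, 25, 27, 35}
Candidates: [18, 34, 32, 9]
Check each candidate:
18 ∉ A, 34 ∉ A, 32 ∉ A, 9 ∈ A
Count of candidates in A: 1

1


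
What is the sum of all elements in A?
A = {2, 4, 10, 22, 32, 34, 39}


Set A = {2, 4, 10, 22, 32, 34, 39}
Sum = 2 + 4 + 10 + 22 + 32 + 34 + 39 = 143

143


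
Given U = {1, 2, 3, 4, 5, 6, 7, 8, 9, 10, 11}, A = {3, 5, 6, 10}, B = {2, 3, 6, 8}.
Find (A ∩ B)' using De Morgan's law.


U = {1, 2, 3, 4, 5, 6, 7, 8, 9, 10, 11}
A = {3, 5, 6, 10}, B = {2, 3, 6, 8}
A ∩ B = {3, 6}
(A ∩ B)' = U \ (A ∩ B) = {1, 2, 4, 5, 7, 8, 9, 10, 11}
Verification via A' ∪ B': A' = {1, 2, 4, 7, 8, 9, 11}, B' = {1, 4, 5, 7, 9, 10, 11}
A' ∪ B' = {1, 2, 4, 5, 7, 8, 9, 10, 11} ✓

{1, 2, 4, 5, 7, 8, 9, 10, 11}


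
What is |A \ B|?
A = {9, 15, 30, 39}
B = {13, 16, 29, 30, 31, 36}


Set A = {9, 15, 30, 39}
Set B = {13, 16, 29, 30, 31, 36}
A \ B = {9, 15, 39}
|A \ B| = 3

3


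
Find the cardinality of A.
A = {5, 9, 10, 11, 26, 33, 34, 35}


Set A = {5, 9, 10, 11, 26, 33, 34, 35}
Listing elements: 5, 9, 10, 11, 26, 33, 34, 35
Counting: 8 elements
|A| = 8

8


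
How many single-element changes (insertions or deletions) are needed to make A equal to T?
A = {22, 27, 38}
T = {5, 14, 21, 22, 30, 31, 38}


Set A = {22, 27, 38}
Set T = {5, 14, 21, 22, 30, 31, 38}
Elements to remove from A (in A, not in T): {27} → 1 removals
Elements to add to A (in T, not in A): {5, 14, 21, 30, 31} → 5 additions
Total edits = 1 + 5 = 6

6


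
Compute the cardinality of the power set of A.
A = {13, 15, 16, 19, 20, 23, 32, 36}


Set A = {13, 15, 16, 19, 20, 23, 32, 36}
|A| = 8
The power set P(A) contains all subsets of A.
|P(A)| = 2^|A| = 2^8 = 256

256


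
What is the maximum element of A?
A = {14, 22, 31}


Set A = {14, 22, 31}
Elements in ascending order: 14, 22, 31
The largest element is 31.

31


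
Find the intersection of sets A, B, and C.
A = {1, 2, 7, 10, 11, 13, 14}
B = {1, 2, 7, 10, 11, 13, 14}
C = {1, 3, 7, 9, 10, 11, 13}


Set A = {1, 2, 7, 10, 11, 13, 14}
Set B = {1, 2, 7, 10, 11, 13, 14}
Set C = {1, 3, 7, 9, 10, 11, 13}
First, A ∩ B = {1, 2, 7, 10, 11, 13, 14}
Then, (A ∩ B) ∩ C = {1, 7, 10, 11, 13}

{1, 7, 10, 11, 13}


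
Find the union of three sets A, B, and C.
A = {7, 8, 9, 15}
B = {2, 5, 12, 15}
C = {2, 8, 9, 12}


Set A = {7, 8, 9, 15}
Set B = {2, 5, 12, 15}
Set C = {2, 8, 9, 12}
First, A ∪ B = {2, 5, 7, 8, 9, 12, 15}
Then, (A ∪ B) ∪ C = {2, 5, 7, 8, 9, 12, 15}

{2, 5, 7, 8, 9, 12, 15}


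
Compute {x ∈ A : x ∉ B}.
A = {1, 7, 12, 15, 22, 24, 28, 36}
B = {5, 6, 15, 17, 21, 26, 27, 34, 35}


Set A = {1, 7, 12, 15, 22, 24, 28, 36}
Set B = {5, 6, 15, 17, 21, 26, 27, 34, 35}
Check each element of A against B:
1 ∉ B (include), 7 ∉ B (include), 12 ∉ B (include), 15 ∈ B, 22 ∉ B (include), 24 ∉ B (include), 28 ∉ B (include), 36 ∉ B (include)
Elements of A not in B: {1, 7, 12, 22, 24, 28, 36}

{1, 7, 12, 22, 24, 28, 36}


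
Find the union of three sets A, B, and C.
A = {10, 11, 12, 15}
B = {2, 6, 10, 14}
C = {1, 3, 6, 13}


Set A = {10, 11, 12, 15}
Set B = {2, 6, 10, 14}
Set C = {1, 3, 6, 13}
First, A ∪ B = {2, 6, 10, 11, 12, 14, 15}
Then, (A ∪ B) ∪ C = {1, 2, 3, 6, 10, 11, 12, 13, 14, 15}

{1, 2, 3, 6, 10, 11, 12, 13, 14, 15}


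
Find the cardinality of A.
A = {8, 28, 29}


Set A = {8, 28, 29}
Listing elements: 8, 28, 29
Counting: 3 elements
|A| = 3

3


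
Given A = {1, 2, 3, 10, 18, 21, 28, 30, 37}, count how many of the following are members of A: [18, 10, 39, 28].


Set A = {1, 2, 3, 10, 18, 21, 28, 30, 37}
Candidates: [18, 10, 39, 28]
Check each candidate:
18 ∈ A, 10 ∈ A, 39 ∉ A, 28 ∈ A
Count of candidates in A: 3

3


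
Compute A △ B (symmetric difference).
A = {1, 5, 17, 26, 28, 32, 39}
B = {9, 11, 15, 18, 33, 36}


Set A = {1, 5, 17, 26, 28, 32, 39}
Set B = {9, 11, 15, 18, 33, 36}
A △ B = (A \ B) ∪ (B \ A)
Elements in A but not B: {1, 5, 17, 26, 28, 32, 39}
Elements in B but not A: {9, 11, 15, 18, 33, 36}
A △ B = {1, 5, 9, 11, 15, 17, 18, 26, 28, 32, 33, 36, 39}

{1, 5, 9, 11, 15, 17, 18, 26, 28, 32, 33, 36, 39}


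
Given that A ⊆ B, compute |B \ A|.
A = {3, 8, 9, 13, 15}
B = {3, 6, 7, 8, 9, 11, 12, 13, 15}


Set A = {3, 8, 9, 13, 15}, |A| = 5
Set B = {3, 6, 7, 8, 9, 11, 12, 13, 15}, |B| = 9
Since A ⊆ B: B \ A = {6, 7, 11, 12}
|B| - |A| = 9 - 5 = 4

4


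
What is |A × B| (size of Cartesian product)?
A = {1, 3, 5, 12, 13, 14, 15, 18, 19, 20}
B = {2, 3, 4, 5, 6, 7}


Set A = {1, 3, 5, 12, 13, 14, 15, 18, 19, 20} has 10 elements.
Set B = {2, 3, 4, 5, 6, 7} has 6 elements.
|A × B| = |A| × |B| = 10 × 6 = 60

60


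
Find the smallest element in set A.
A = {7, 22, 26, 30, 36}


Set A = {7, 22, 26, 30, 36}
Elements in ascending order: 7, 22, 26, 30, 36
The smallest element is 7.

7


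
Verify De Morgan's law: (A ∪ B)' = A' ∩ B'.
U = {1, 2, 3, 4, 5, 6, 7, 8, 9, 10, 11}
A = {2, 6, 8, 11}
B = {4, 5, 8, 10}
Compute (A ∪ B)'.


U = {1, 2, 3, 4, 5, 6, 7, 8, 9, 10, 11}
A = {2, 6, 8, 11}, B = {4, 5, 8, 10}
A ∪ B = {2, 4, 5, 6, 8, 10, 11}
(A ∪ B)' = U \ (A ∪ B) = {1, 3, 7, 9}
Verification via A' ∩ B': A' = {1, 3, 4, 5, 7, 9, 10}, B' = {1, 2, 3, 6, 7, 9, 11}
A' ∩ B' = {1, 3, 7, 9} ✓

{1, 3, 7, 9}


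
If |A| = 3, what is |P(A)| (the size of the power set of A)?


The set has 3 elements.
The power set contains all possible subsets.
|P(A)| = 2^|A| = 2^3 = 8

8


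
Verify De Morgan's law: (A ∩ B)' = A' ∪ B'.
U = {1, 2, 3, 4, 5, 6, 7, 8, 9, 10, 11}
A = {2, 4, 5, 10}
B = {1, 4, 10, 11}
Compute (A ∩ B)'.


U = {1, 2, 3, 4, 5, 6, 7, 8, 9, 10, 11}
A = {2, 4, 5, 10}, B = {1, 4, 10, 11}
A ∩ B = {4, 10}
(A ∩ B)' = U \ (A ∩ B) = {1, 2, 3, 5, 6, 7, 8, 9, 11}
Verification via A' ∪ B': A' = {1, 3, 6, 7, 8, 9, 11}, B' = {2, 3, 5, 6, 7, 8, 9}
A' ∪ B' = {1, 2, 3, 5, 6, 7, 8, 9, 11} ✓

{1, 2, 3, 5, 6, 7, 8, 9, 11}


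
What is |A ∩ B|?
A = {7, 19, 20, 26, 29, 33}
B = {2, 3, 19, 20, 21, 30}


Set A = {7, 19, 20, 26, 29, 33}
Set B = {2, 3, 19, 20, 21, 30}
A ∩ B = {19, 20}
|A ∩ B| = 2

2


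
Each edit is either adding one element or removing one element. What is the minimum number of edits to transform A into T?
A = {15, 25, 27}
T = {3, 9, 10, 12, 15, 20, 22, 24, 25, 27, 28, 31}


Set A = {15, 25, 27}
Set T = {3, 9, 10, 12, 15, 20, 22, 24, 25, 27, 28, 31}
Elements to remove from A (in A, not in T): {} → 0 removals
Elements to add to A (in T, not in A): {3, 9, 10, 12, 20, 22, 24, 28, 31} → 9 additions
Total edits = 0 + 9 = 9

9


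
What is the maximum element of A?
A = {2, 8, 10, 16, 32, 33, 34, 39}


Set A = {2, 8, 10, 16, 32, 33, 34, 39}
Elements in ascending order: 2, 8, 10, 16, 32, 33, 34, 39
The largest element is 39.

39


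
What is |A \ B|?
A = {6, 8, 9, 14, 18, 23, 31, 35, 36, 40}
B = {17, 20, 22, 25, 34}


Set A = {6, 8, 9, 14, 18, 23, 31, 35, 36, 40}
Set B = {17, 20, 22, 25, 34}
A \ B = {6, 8, 9, 14, 18, 23, 31, 35, 36, 40}
|A \ B| = 10

10


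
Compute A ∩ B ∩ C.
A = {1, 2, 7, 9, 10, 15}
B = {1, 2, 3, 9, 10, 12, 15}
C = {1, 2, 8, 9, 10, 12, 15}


Set A = {1, 2, 7, 9, 10, 15}
Set B = {1, 2, 3, 9, 10, 12, 15}
Set C = {1, 2, 8, 9, 10, 12, 15}
First, A ∩ B = {1, 2, 9, 10, 15}
Then, (A ∩ B) ∩ C = {1, 2, 9, 10, 15}

{1, 2, 9, 10, 15}


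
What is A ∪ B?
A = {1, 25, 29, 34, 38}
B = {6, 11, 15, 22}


Set A = {1, 25, 29, 34, 38}
Set B = {6, 11, 15, 22}
A ∪ B includes all elements in either set.
Elements from A: {1, 25, 29, 34, 38}
Elements from B not already included: {6, 11, 15, 22}
A ∪ B = {1, 6, 11, 15, 22, 25, 29, 34, 38}

{1, 6, 11, 15, 22, 25, 29, 34, 38}


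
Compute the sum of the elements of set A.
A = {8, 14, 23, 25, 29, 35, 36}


Set A = {8, 14, 23, 25, 29, 35, 36}
Sum = 8 + 14 + 23 + 25 + 29 + 35 + 36 = 170

170


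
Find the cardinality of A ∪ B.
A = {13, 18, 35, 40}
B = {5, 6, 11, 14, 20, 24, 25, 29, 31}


Set A = {13, 18, 35, 40}, |A| = 4
Set B = {5, 6, 11, 14, 20, 24, 25, 29, 31}, |B| = 9
A ∩ B = {}, |A ∩ B| = 0
|A ∪ B| = |A| + |B| - |A ∩ B| = 4 + 9 - 0 = 13

13


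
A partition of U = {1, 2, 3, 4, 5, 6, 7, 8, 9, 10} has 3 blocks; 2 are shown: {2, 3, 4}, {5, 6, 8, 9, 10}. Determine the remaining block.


U = {1, 2, 3, 4, 5, 6, 7, 8, 9, 10}
Shown blocks: {2, 3, 4}, {5, 6, 8, 9, 10}
A partition's blocks are pairwise disjoint and cover U, so the missing block = U \ (union of shown blocks).
Union of shown blocks: {2, 3, 4, 5, 6, 8, 9, 10}
Missing block = U \ (union) = {1, 7}

{1, 7}


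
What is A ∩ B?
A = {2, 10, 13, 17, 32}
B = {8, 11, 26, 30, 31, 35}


Set A = {2, 10, 13, 17, 32}
Set B = {8, 11, 26, 30, 31, 35}
A ∩ B includes only elements in both sets.
Check each element of A against B:
2 ✗, 10 ✗, 13 ✗, 17 ✗, 32 ✗
A ∩ B = {}

{}


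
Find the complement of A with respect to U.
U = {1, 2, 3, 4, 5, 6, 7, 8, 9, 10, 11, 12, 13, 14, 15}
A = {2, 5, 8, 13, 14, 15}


Universal set U = {1, 2, 3, 4, 5, 6, 7, 8, 9, 10, 11, 12, 13, 14, 15}
Set A = {2, 5, 8, 13, 14, 15}
A' = U \ A = elements in U but not in A
Checking each element of U:
1 (not in A, include), 2 (in A, exclude), 3 (not in A, include), 4 (not in A, include), 5 (in A, exclude), 6 (not in A, include), 7 (not in A, include), 8 (in A, exclude), 9 (not in A, include), 10 (not in A, include), 11 (not in A, include), 12 (not in A, include), 13 (in A, exclude), 14 (in A, exclude), 15 (in A, exclude)
A' = {1, 3, 4, 6, 7, 9, 10, 11, 12}

{1, 3, 4, 6, 7, 9, 10, 11, 12}


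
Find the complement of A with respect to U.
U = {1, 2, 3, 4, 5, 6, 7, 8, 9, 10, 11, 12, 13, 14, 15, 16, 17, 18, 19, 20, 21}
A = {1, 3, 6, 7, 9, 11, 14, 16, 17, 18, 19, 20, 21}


Universal set U = {1, 2, 3, 4, 5, 6, 7, 8, 9, 10, 11, 12, 13, 14, 15, 16, 17, 18, 19, 20, 21}
Set A = {1, 3, 6, 7, 9, 11, 14, 16, 17, 18, 19, 20, 21}
A' = U \ A = elements in U but not in A
Checking each element of U:
1 (in A, exclude), 2 (not in A, include), 3 (in A, exclude), 4 (not in A, include), 5 (not in A, include), 6 (in A, exclude), 7 (in A, exclude), 8 (not in A, include), 9 (in A, exclude), 10 (not in A, include), 11 (in A, exclude), 12 (not in A, include), 13 (not in A, include), 14 (in A, exclude), 15 (not in A, include), 16 (in A, exclude), 17 (in A, exclude), 18 (in A, exclude), 19 (in A, exclude), 20 (in A, exclude), 21 (in A, exclude)
A' = {2, 4, 5, 8, 10, 12, 13, 15}

{2, 4, 5, 8, 10, 12, 13, 15}


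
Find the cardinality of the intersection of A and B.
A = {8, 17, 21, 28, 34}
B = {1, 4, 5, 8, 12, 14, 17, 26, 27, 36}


Set A = {8, 17, 21, 28, 34}
Set B = {1, 4, 5, 8, 12, 14, 17, 26, 27, 36}
A ∩ B = {8, 17}
|A ∩ B| = 2

2


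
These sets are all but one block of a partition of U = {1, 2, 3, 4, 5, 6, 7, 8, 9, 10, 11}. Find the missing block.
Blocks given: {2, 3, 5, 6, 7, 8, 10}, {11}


U = {1, 2, 3, 4, 5, 6, 7, 8, 9, 10, 11}
Shown blocks: {2, 3, 5, 6, 7, 8, 10}, {11}
A partition's blocks are pairwise disjoint and cover U, so the missing block = U \ (union of shown blocks).
Union of shown blocks: {2, 3, 5, 6, 7, 8, 10, 11}
Missing block = U \ (union) = {1, 4, 9}

{1, 4, 9}


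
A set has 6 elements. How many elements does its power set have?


The set has 6 elements.
The power set contains all possible subsets.
|P(A)| = 2^|A| = 2^6 = 64

64


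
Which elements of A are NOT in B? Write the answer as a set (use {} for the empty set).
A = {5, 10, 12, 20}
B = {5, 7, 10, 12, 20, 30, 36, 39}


Set A = {5, 10, 12, 20}
Set B = {5, 7, 10, 12, 20, 30, 36, 39}
Check each element of A against B:
5 ∈ B, 10 ∈ B, 12 ∈ B, 20 ∈ B
Elements of A not in B: {}

{}


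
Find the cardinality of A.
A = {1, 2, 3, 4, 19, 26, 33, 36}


Set A = {1, 2, 3, 4, 19, 26, 33, 36}
Listing elements: 1, 2, 3, 4, 19, 26, 33, 36
Counting: 8 elements
|A| = 8

8


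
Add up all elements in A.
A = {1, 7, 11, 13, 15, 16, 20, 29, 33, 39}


Set A = {1, 7, 11, 13, 15, 16, 20, 29, 33, 39}
Sum = 1 + 7 + 11 + 13 + 15 + 16 + 20 + 29 + 33 + 39 = 184

184


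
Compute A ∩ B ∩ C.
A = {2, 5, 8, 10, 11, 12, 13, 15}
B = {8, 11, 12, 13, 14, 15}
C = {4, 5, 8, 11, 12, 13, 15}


Set A = {2, 5, 8, 10, 11, 12, 13, 15}
Set B = {8, 11, 12, 13, 14, 15}
Set C = {4, 5, 8, 11, 12, 13, 15}
First, A ∩ B = {8, 11, 12, 13, 15}
Then, (A ∩ B) ∩ C = {8, 11, 12, 13, 15}

{8, 11, 12, 13, 15}


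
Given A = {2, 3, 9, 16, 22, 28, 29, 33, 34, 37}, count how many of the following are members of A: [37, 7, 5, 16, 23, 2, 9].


Set A = {2, 3, 9, 16, 22, 28, 29, 33, 34, 37}
Candidates: [37, 7, 5, 16, 23, 2, 9]
Check each candidate:
37 ∈ A, 7 ∉ A, 5 ∉ A, 16 ∈ A, 23 ∉ A, 2 ∈ A, 9 ∈ A
Count of candidates in A: 4

4


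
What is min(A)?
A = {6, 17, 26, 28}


Set A = {6, 17, 26, 28}
Elements in ascending order: 6, 17, 26, 28
The smallest element is 6.

6


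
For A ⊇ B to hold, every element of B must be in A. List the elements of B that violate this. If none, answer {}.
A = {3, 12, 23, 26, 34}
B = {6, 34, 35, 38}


Set A = {3, 12, 23, 26, 34}
Set B = {6, 34, 35, 38}
Check each element of B against A:
6 ∉ A (include), 34 ∈ A, 35 ∉ A (include), 38 ∉ A (include)
Elements of B not in A: {6, 35, 38}

{6, 35, 38}


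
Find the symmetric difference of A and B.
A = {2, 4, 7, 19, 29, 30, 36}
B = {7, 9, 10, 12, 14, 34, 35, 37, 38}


Set A = {2, 4, 7, 19, 29, 30, 36}
Set B = {7, 9, 10, 12, 14, 34, 35, 37, 38}
A △ B = (A \ B) ∪ (B \ A)
Elements in A but not B: {2, 4, 19, 29, 30, 36}
Elements in B but not A: {9, 10, 12, 14, 34, 35, 37, 38}
A △ B = {2, 4, 9, 10, 12, 14, 19, 29, 30, 34, 35, 36, 37, 38}

{2, 4, 9, 10, 12, 14, 19, 29, 30, 34, 35, 36, 37, 38}


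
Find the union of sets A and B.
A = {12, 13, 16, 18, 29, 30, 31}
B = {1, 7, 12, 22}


Set A = {12, 13, 16, 18, 29, 30, 31}
Set B = {1, 7, 12, 22}
A ∪ B includes all elements in either set.
Elements from A: {12, 13, 16, 18, 29, 30, 31}
Elements from B not already included: {1, 7, 22}
A ∪ B = {1, 7, 12, 13, 16, 18, 22, 29, 30, 31}

{1, 7, 12, 13, 16, 18, 22, 29, 30, 31}


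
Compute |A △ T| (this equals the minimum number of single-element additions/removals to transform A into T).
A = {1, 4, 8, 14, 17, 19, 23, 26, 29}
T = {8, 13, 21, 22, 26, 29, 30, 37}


Set A = {1, 4, 8, 14, 17, 19, 23, 26, 29}
Set T = {8, 13, 21, 22, 26, 29, 30, 37}
Elements to remove from A (in A, not in T): {1, 4, 14, 17, 19, 23} → 6 removals
Elements to add to A (in T, not in A): {13, 21, 22, 30, 37} → 5 additions
Total edits = 6 + 5 = 11

11


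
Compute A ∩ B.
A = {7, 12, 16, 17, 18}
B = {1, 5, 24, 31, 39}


Set A = {7, 12, 16, 17, 18}
Set B = {1, 5, 24, 31, 39}
A ∩ B includes only elements in both sets.
Check each element of A against B:
7 ✗, 12 ✗, 16 ✗, 17 ✗, 18 ✗
A ∩ B = {}

{}


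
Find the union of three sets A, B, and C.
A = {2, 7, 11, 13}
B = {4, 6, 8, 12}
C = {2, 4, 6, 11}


Set A = {2, 7, 11, 13}
Set B = {4, 6, 8, 12}
Set C = {2, 4, 6, 11}
First, A ∪ B = {2, 4, 6, 7, 8, 11, 12, 13}
Then, (A ∪ B) ∪ C = {2, 4, 6, 7, 8, 11, 12, 13}

{2, 4, 6, 7, 8, 11, 12, 13}


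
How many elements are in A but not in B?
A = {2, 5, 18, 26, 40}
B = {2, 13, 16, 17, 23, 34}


Set A = {2, 5, 18, 26, 40}
Set B = {2, 13, 16, 17, 23, 34}
A \ B = {5, 18, 26, 40}
|A \ B| = 4

4


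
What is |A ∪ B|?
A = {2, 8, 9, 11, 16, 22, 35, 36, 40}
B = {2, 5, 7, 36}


Set A = {2, 8, 9, 11, 16, 22, 35, 36, 40}, |A| = 9
Set B = {2, 5, 7, 36}, |B| = 4
A ∩ B = {2, 36}, |A ∩ B| = 2
|A ∪ B| = |A| + |B| - |A ∩ B| = 9 + 4 - 2 = 11

11


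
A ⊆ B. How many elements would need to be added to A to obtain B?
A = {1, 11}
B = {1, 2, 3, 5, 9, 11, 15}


Set A = {1, 11}, |A| = 2
Set B = {1, 2, 3, 5, 9, 11, 15}, |B| = 7
Since A ⊆ B: B \ A = {2, 3, 5, 9, 15}
|B| - |A| = 7 - 2 = 5

5


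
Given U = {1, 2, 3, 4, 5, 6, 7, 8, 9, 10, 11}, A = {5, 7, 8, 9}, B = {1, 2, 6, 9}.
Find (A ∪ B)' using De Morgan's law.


U = {1, 2, 3, 4, 5, 6, 7, 8, 9, 10, 11}
A = {5, 7, 8, 9}, B = {1, 2, 6, 9}
A ∪ B = {1, 2, 5, 6, 7, 8, 9}
(A ∪ B)' = U \ (A ∪ B) = {3, 4, 10, 11}
Verification via A' ∩ B': A' = {1, 2, 3, 4, 6, 10, 11}, B' = {3, 4, 5, 7, 8, 10, 11}
A' ∩ B' = {3, 4, 10, 11} ✓

{3, 4, 10, 11}


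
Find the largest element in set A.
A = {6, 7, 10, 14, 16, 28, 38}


Set A = {6, 7, 10, 14, 16, 28, 38}
Elements in ascending order: 6, 7, 10, 14, 16, 28, 38
The largest element is 38.

38


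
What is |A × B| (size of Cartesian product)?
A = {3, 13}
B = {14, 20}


Set A = {3, 13} has 2 elements.
Set B = {14, 20} has 2 elements.
|A × B| = |A| × |B| = 2 × 2 = 4

4


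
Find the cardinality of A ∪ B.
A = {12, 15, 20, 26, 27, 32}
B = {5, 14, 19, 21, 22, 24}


Set A = {12, 15, 20, 26, 27, 32}, |A| = 6
Set B = {5, 14, 19, 21, 22, 24}, |B| = 6
A ∩ B = {}, |A ∩ B| = 0
|A ∪ B| = |A| + |B| - |A ∩ B| = 6 + 6 - 0 = 12

12


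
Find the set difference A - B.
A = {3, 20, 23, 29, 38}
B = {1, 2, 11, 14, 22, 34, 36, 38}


Set A = {3, 20, 23, 29, 38}
Set B = {1, 2, 11, 14, 22, 34, 36, 38}
A \ B includes elements in A that are not in B.
Check each element of A:
3 (not in B, keep), 20 (not in B, keep), 23 (not in B, keep), 29 (not in B, keep), 38 (in B, remove)
A \ B = {3, 20, 23, 29}

{3, 20, 23, 29}


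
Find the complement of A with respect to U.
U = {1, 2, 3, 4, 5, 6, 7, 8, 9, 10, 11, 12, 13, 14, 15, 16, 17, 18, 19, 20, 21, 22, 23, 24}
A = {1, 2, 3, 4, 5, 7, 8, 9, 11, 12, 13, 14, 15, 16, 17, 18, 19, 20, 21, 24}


Universal set U = {1, 2, 3, 4, 5, 6, 7, 8, 9, 10, 11, 12, 13, 14, 15, 16, 17, 18, 19, 20, 21, 22, 23, 24}
Set A = {1, 2, 3, 4, 5, 7, 8, 9, 11, 12, 13, 14, 15, 16, 17, 18, 19, 20, 21, 24}
A' = U \ A = elements in U but not in A
Checking each element of U:
1 (in A, exclude), 2 (in A, exclude), 3 (in A, exclude), 4 (in A, exclude), 5 (in A, exclude), 6 (not in A, include), 7 (in A, exclude), 8 (in A, exclude), 9 (in A, exclude), 10 (not in A, include), 11 (in A, exclude), 12 (in A, exclude), 13 (in A, exclude), 14 (in A, exclude), 15 (in A, exclude), 16 (in A, exclude), 17 (in A, exclude), 18 (in A, exclude), 19 (in A, exclude), 20 (in A, exclude), 21 (in A, exclude), 22 (not in A, include), 23 (not in A, include), 24 (in A, exclude)
A' = {6, 10, 22, 23}

{6, 10, 22, 23}


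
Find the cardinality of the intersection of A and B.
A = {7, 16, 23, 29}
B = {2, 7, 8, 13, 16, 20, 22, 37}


Set A = {7, 16, 23, 29}
Set B = {2, 7, 8, 13, 16, 20, 22, 37}
A ∩ B = {7, 16}
|A ∩ B| = 2

2


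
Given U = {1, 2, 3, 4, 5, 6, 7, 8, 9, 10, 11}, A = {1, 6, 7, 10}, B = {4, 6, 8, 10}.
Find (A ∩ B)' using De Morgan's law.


U = {1, 2, 3, 4, 5, 6, 7, 8, 9, 10, 11}
A = {1, 6, 7, 10}, B = {4, 6, 8, 10}
A ∩ B = {6, 10}
(A ∩ B)' = U \ (A ∩ B) = {1, 2, 3, 4, 5, 7, 8, 9, 11}
Verification via A' ∪ B': A' = {2, 3, 4, 5, 8, 9, 11}, B' = {1, 2, 3, 5, 7, 9, 11}
A' ∪ B' = {1, 2, 3, 4, 5, 7, 8, 9, 11} ✓

{1, 2, 3, 4, 5, 7, 8, 9, 11}


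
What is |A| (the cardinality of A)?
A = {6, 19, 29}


Set A = {6, 19, 29}
Listing elements: 6, 19, 29
Counting: 3 elements
|A| = 3

3


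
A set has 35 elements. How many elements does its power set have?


The set has 35 elements.
The power set contains all possible subsets.
|P(A)| = 2^|A| = 2^35 = 34359738368

34359738368


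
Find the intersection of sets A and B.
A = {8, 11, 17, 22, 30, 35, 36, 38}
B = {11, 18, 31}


Set A = {8, 11, 17, 22, 30, 35, 36, 38}
Set B = {11, 18, 31}
A ∩ B includes only elements in both sets.
Check each element of A against B:
8 ✗, 11 ✓, 17 ✗, 22 ✗, 30 ✗, 35 ✗, 36 ✗, 38 ✗
A ∩ B = {11}

{11}


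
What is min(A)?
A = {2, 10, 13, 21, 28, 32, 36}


Set A = {2, 10, 13, 21, 28, 32, 36}
Elements in ascending order: 2, 10, 13, 21, 28, 32, 36
The smallest element is 2.

2


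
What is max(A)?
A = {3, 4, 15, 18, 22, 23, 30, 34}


Set A = {3, 4, 15, 18, 22, 23, 30, 34}
Elements in ascending order: 3, 4, 15, 18, 22, 23, 30, 34
The largest element is 34.

34


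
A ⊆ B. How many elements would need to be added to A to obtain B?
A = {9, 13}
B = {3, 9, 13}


Set A = {9, 13}, |A| = 2
Set B = {3, 9, 13}, |B| = 3
Since A ⊆ B: B \ A = {3}
|B| - |A| = 3 - 2 = 1

1


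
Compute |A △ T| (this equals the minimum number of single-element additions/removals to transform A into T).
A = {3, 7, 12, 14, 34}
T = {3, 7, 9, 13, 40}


Set A = {3, 7, 12, 14, 34}
Set T = {3, 7, 9, 13, 40}
Elements to remove from A (in A, not in T): {12, 14, 34} → 3 removals
Elements to add to A (in T, not in A): {9, 13, 40} → 3 additions
Total edits = 3 + 3 = 6

6


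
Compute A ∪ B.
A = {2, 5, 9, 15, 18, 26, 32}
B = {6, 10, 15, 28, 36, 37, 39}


Set A = {2, 5, 9, 15, 18, 26, 32}
Set B = {6, 10, 15, 28, 36, 37, 39}
A ∪ B includes all elements in either set.
Elements from A: {2, 5, 9, 15, 18, 26, 32}
Elements from B not already included: {6, 10, 28, 36, 37, 39}
A ∪ B = {2, 5, 6, 9, 10, 15, 18, 26, 28, 32, 36, 37, 39}

{2, 5, 6, 9, 10, 15, 18, 26, 28, 32, 36, 37, 39}


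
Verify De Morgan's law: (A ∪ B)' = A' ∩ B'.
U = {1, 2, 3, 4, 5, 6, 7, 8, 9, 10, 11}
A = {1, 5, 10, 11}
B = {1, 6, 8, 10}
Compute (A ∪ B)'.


U = {1, 2, 3, 4, 5, 6, 7, 8, 9, 10, 11}
A = {1, 5, 10, 11}, B = {1, 6, 8, 10}
A ∪ B = {1, 5, 6, 8, 10, 11}
(A ∪ B)' = U \ (A ∪ B) = {2, 3, 4, 7, 9}
Verification via A' ∩ B': A' = {2, 3, 4, 6, 7, 8, 9}, B' = {2, 3, 4, 5, 7, 9, 11}
A' ∩ B' = {2, 3, 4, 7, 9} ✓

{2, 3, 4, 7, 9}


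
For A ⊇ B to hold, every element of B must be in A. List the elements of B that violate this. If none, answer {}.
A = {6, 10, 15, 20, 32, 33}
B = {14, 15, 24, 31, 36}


Set A = {6, 10, 15, 20, 32, 33}
Set B = {14, 15, 24, 31, 36}
Check each element of B against A:
14 ∉ A (include), 15 ∈ A, 24 ∉ A (include), 31 ∉ A (include), 36 ∉ A (include)
Elements of B not in A: {14, 24, 31, 36}

{14, 24, 31, 36}


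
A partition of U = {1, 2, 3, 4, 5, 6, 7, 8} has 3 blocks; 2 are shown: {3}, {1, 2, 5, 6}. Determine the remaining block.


U = {1, 2, 3, 4, 5, 6, 7, 8}
Shown blocks: {3}, {1, 2, 5, 6}
A partition's blocks are pairwise disjoint and cover U, so the missing block = U \ (union of shown blocks).
Union of shown blocks: {1, 2, 3, 5, 6}
Missing block = U \ (union) = {4, 7, 8}

{4, 7, 8}


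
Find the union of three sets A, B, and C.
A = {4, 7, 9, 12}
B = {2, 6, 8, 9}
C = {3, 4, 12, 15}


Set A = {4, 7, 9, 12}
Set B = {2, 6, 8, 9}
Set C = {3, 4, 12, 15}
First, A ∪ B = {2, 4, 6, 7, 8, 9, 12}
Then, (A ∪ B) ∪ C = {2, 3, 4, 6, 7, 8, 9, 12, 15}

{2, 3, 4, 6, 7, 8, 9, 12, 15}


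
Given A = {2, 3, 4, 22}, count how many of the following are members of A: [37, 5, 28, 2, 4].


Set A = {2, 3, 4, 22}
Candidates: [37, 5, 28, 2, 4]
Check each candidate:
37 ∉ A, 5 ∉ A, 28 ∉ A, 2 ∈ A, 4 ∈ A
Count of candidates in A: 2

2


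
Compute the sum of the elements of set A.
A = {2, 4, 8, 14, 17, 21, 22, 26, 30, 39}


Set A = {2, 4, 8, 14, 17, 21, 22, 26, 30, 39}
Sum = 2 + 4 + 8 + 14 + 17 + 21 + 22 + 26 + 30 + 39 = 183

183


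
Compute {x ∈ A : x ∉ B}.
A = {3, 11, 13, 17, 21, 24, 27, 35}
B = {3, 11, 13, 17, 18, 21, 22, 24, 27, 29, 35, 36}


Set A = {3, 11, 13, 17, 21, 24, 27, 35}
Set B = {3, 11, 13, 17, 18, 21, 22, 24, 27, 29, 35, 36}
Check each element of A against B:
3 ∈ B, 11 ∈ B, 13 ∈ B, 17 ∈ B, 21 ∈ B, 24 ∈ B, 27 ∈ B, 35 ∈ B
Elements of A not in B: {}

{}


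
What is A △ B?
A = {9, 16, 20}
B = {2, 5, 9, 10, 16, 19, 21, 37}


Set A = {9, 16, 20}
Set B = {2, 5, 9, 10, 16, 19, 21, 37}
A △ B = (A \ B) ∪ (B \ A)
Elements in A but not B: {20}
Elements in B but not A: {2, 5, 10, 19, 21, 37}
A △ B = {2, 5, 10, 19, 20, 21, 37}

{2, 5, 10, 19, 20, 21, 37}


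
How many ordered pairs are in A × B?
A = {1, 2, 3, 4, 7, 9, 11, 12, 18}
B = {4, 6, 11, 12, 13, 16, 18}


Set A = {1, 2, 3, 4, 7, 9, 11, 12, 18} has 9 elements.
Set B = {4, 6, 11, 12, 13, 16, 18} has 7 elements.
|A × B| = |A| × |B| = 9 × 7 = 63

63


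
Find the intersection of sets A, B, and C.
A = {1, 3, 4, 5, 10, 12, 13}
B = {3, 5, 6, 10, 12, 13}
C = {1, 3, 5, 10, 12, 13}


Set A = {1, 3, 4, 5, 10, 12, 13}
Set B = {3, 5, 6, 10, 12, 13}
Set C = {1, 3, 5, 10, 12, 13}
First, A ∩ B = {3, 5, 10, 12, 13}
Then, (A ∩ B) ∩ C = {3, 5, 10, 12, 13}

{3, 5, 10, 12, 13}


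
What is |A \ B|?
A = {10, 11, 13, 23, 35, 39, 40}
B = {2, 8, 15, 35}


Set A = {10, 11, 13, 23, 35, 39, 40}
Set B = {2, 8, 15, 35}
A \ B = {10, 11, 13, 23, 39, 40}
|A \ B| = 6

6


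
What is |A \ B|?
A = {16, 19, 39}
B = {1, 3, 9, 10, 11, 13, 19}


Set A = {16, 19, 39}
Set B = {1, 3, 9, 10, 11, 13, 19}
A \ B = {16, 39}
|A \ B| = 2

2


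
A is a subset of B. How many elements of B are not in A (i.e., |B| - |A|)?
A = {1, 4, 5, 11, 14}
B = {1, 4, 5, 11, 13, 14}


Set A = {1, 4, 5, 11, 14}, |A| = 5
Set B = {1, 4, 5, 11, 13, 14}, |B| = 6
Since A ⊆ B: B \ A = {13}
|B| - |A| = 6 - 5 = 1

1


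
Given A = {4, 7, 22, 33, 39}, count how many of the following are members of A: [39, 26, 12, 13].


Set A = {4, 7, 22, 33, 39}
Candidates: [39, 26, 12, 13]
Check each candidate:
39 ∈ A, 26 ∉ A, 12 ∉ A, 13 ∉ A
Count of candidates in A: 1

1


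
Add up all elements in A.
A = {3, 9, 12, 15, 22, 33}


Set A = {3, 9, 12, 15, 22, 33}
Sum = 3 + 9 + 12 + 15 + 22 + 33 = 94

94


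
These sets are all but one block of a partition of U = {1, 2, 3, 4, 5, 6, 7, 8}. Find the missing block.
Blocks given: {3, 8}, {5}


U = {1, 2, 3, 4, 5, 6, 7, 8}
Shown blocks: {3, 8}, {5}
A partition's blocks are pairwise disjoint and cover U, so the missing block = U \ (union of shown blocks).
Union of shown blocks: {3, 5, 8}
Missing block = U \ (union) = {1, 2, 4, 6, 7}

{1, 2, 4, 6, 7}
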